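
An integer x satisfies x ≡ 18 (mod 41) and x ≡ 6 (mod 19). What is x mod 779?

633

41⁻¹ mod 19: 41*13 ≡ 1 (mod 19), so 41⁻¹ ≡ 13.
x = 18 + 41*((6 − 18)*13 mod 19) = 18 + 41*15 = 633.
Check: 633 mod 41 = 18, 633 mod 19 = 6. ✓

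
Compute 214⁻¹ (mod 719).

719 = 3·214 + 77
214 = 2·77 + 60
77 = 1·60 + 17
60 = 3·17 + 9
17 = 1·9 + 8
9 = 1·8 + 1
8 = 8·1 + 0
gcd(214, 719) = 1, so the inverse exists.
Back-substitute for 1:
1 = 1·9 − 1·8
  = −1·17 + 2·9
  = 2·60 − 7·17
  = −7·77 + 9·60
  = 9·214 − 25·77
  = −25·719 + 84·214
So 214⁻¹ ≡ 84 (mod 719).

84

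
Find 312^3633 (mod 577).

462

Using repeated squaring:
3633 in binary is 111000110001, i.e. 3633 = 2048 + 1024 + 512 + 32 + 16 + 1.
312^1 ≡ 312 (mod 577)
312^2 ≡ 312^2 = 97344 ≡ 408 (mod 577)
312^4 ≡ 408^2 = 166464 ≡ 288 (mod 577)
312^8 ≡ 288^2 = 82944 ≡ 433 (mod 577)
312^16 ≡ 433^2 = 187489 ≡ 541 (mod 577)
312^32 ≡ 541^2 = 292681 ≡ 142 (mod 577)
312^64 ≡ 142^2 = 20164 ≡ 546 (mod 577)
312^128 ≡ 546^2 = 298116 ≡ 384 (mod 577)
312^256 ≡ 384^2 = 147456 ≡ 321 (mod 577)
312^512 ≡ 321^2 = 103041 ≡ 335 (mod 577)
312^1024 ≡ 335^2 = 112225 ≡ 287 (mod 577)
312^2048 ≡ 287^2 = 82369 ≡ 435 (mod 577)
312^3633 = 312^2048 · 312^1024 · 312^512 · 312^32 · 312^16 · 312^1 ≡ 435 · 287 · 335 · 142 · 541 · 312 (mod 577).
Accumulate the product:
435 · 287 = 124845 ≡ 213
213 · 335 = 71355 ≡ 384
384 · 142 = 54528 ≡ 290
290 · 541 = 156890 ≡ 523
523 · 312 = 163176 ≡ 462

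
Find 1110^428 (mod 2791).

Using repeated squaring:
428 in binary is 110101100, i.e. 428 = 256 + 128 + 32 + 8 + 4.
1110^1 ≡ 1110 (mod 2791)
1110^2 ≡ 1110^2 = 1232100 ≡ 1269 (mod 2791)
1110^4 ≡ 1269^2 = 1610361 ≡ 2745 (mod 2791)
1110^8 ≡ 2745^2 = 7535025 ≡ 2116 (mod 2791)
1110^16 ≡ 2116^2 = 4477456 ≡ 692 (mod 2791)
1110^32 ≡ 692^2 = 478864 ≡ 1603 (mod 2791)
1110^64 ≡ 1603^2 = 2569609 ≡ 1889 (mod 2791)
1110^128 ≡ 1889^2 = 3568321 ≡ 1423 (mod 2791)
1110^256 ≡ 1423^2 = 2024929 ≡ 1454 (mod 2791)
1110^428 = 1110^256 * 1110^128 * 1110^32 * 1110^8 * 1110^4 ≡ 1454 * 1423 * 1603 * 2116 * 2745 (mod 2791).
Accumulate the product:
1454 * 1423 = 2069042 ≡ 911
911 * 1603 = 1460333 ≡ 640
640 * 2116 = 1354240 ≡ 605
605 * 2745 = 1660725 ≡ 80

80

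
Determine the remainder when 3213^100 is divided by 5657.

Using repeated squaring:
3213^1 ≡ 3213 (mod 5657)
3213^2 ≡ 3213^2 = 10323369 ≡ 5001 (mod 5657)
3213^4 ≡ 5001^2 = 25010001 ≡ 404 (mod 5657)
3213^8 ≡ 404^2 = 163216 ≡ 4820 (mod 5657)
3213^16 ≡ 4820^2 = 23232400 ≡ 4758 (mod 5657)
3213^32 ≡ 4758^2 = 22638564 ≡ 4907 (mod 5657)
3213^64 ≡ 4907^2 = 24078649 ≡ 2457 (mod 5657)
3213^100 = 3213^64 * 3213^32 * 3213^4 ≡ 2457 * 4907 * 404 (mod 5657).
Accumulate the product:
2457 * 4907 = 12056499 ≡ 1432
1432 * 404 = 578528 ≡ 1514

1514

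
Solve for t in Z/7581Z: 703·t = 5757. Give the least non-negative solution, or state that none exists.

gcd(703, 7581) = 19, and 19 | 5757, so solutions exist.
Divide through by 19: 37·t mod 399 = 303.
37⁻¹ ≡ 151 (mod 399).
t ≡ 151·303 ≡ 267 (mod 399).
The smallest non-negative solution is t = 267.

267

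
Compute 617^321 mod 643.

642

Compute successive squares:
321 in binary is 101000001, i.e. 321 = 256 + 64 + 1.
617^1 ≡ 617 (mod 643)
617^2 ≡ 617^2 = 380689 ≡ 33 (mod 643)
617^4 ≡ 33^2 = 1089 ≡ 446 (mod 643)
617^8 ≡ 446^2 = 198916 ≡ 229 (mod 643)
617^16 ≡ 229^2 = 52441 ≡ 358 (mod 643)
617^32 ≡ 358^2 = 128164 ≡ 207 (mod 643)
617^64 ≡ 207^2 = 42849 ≡ 411 (mod 643)
617^128 ≡ 411^2 = 168921 ≡ 455 (mod 643)
617^256 ≡ 455^2 = 207025 ≡ 622 (mod 643)
617^321 = 617^256 × 617^64 × 617^1 ≡ 622 × 411 × 617 (mod 643).
Accumulate the product:
622 × 411 = 255642 ≡ 371
371 × 617 = 228907 ≡ 642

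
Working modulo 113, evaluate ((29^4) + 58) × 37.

65

(29)^4 ≡ 14 (mod 113)
14 + 58 = 72
72 × 37 = 2664 ≡ 65 (mod 113)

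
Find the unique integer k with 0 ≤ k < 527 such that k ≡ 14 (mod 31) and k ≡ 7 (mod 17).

31⁻¹ mod 17: 31×11 ≡ 1 (mod 17), so 31⁻¹ ≡ 11.
k = 14 + 31×((7 − 14)×11 mod 17) = 14 + 31×8 = 262.
Check: 262 mod 31 = 14, 262 mod 17 = 7. ✓

262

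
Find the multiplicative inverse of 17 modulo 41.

41 = 2·17 + 7
17 = 2·7 + 3
7 = 2·3 + 1
3 = 3·1 + 0
gcd(17, 41) = 1, so the inverse exists.
Back-substitute for 1:
1 = 1·7 − 2·3
  = −2·17 + 5·7
  = 5·41 − 12·17
So 17⁻¹ ≡ −12 ≡ 29 (mod 41).

29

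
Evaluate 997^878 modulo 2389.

Using repeated squaring:
878 in binary is 1101101110, i.e. 878 = 512 + 256 + 64 + 32 + 8 + 4 + 2.
997^1 ≡ 997 (mod 2389)
997^2 ≡ 997^2 = 994009 ≡ 185 (mod 2389)
997^4 ≡ 185^2 = 34225 ≡ 779 (mod 2389)
997^8 ≡ 779^2 = 606841 ≡ 35 (mod 2389)
997^16 ≡ 35^2 = 1225 (mod 2389)
997^32 ≡ 1225^2 = 1500625 ≡ 333 (mod 2389)
997^64 ≡ 333^2 = 110889 ≡ 995 (mod 2389)
997^128 ≡ 995^2 = 990025 ≡ 979 (mod 2389)
997^256 ≡ 979^2 = 958441 ≡ 452 (mod 2389)
997^512 ≡ 452^2 = 204304 ≡ 1239 (mod 2389)
997^878 = 997^512 * 997^256 * 997^64 * 997^32 * 997^8 * 997^4 * 997^2 ≡ 1239 * 452 * 995 * 333 * 35 * 779 * 185 (mod 2389).
Accumulate the product:
1239 * 452 = 560028 ≡ 1002
1002 * 995 = 996990 ≡ 777
777 * 333 = 258741 ≡ 729
729 * 35 = 25515 ≡ 1625
1625 * 779 = 1265875 ≡ 2094
2094 * 185 = 387390 ≡ 372

372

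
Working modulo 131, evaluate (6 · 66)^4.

6 · 66 = 396 ≡ 3 (mod 131)
(3)^4 ≡ 81 (mod 131)

81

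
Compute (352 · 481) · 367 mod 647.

271

352 · 481 = 169312 ≡ 445 (mod 647)
445 · 367 = 163315 ≡ 271 (mod 647)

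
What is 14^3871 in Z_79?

By square-and-multiply:
3871 in binary is 111100011111, i.e. 3871 = 2048 + 1024 + 512 + 256 + 16 + 8 + 4 + 2 + 1.
14^1 ≡ 14 (mod 79)
14^2 ≡ 14^2 = 196 ≡ 38 (mod 79)
14^4 ≡ 38^2 = 1444 ≡ 22 (mod 79)
14^8 ≡ 22^2 = 484 ≡ 10 (mod 79)
14^16 ≡ 10^2 = 100 ≡ 21 (mod 79)
14^32 ≡ 21^2 = 441 ≡ 46 (mod 79)
14^64 ≡ 46^2 = 2116 ≡ 62 (mod 79)
14^128 ≡ 62^2 = 3844 ≡ 52 (mod 79)
14^256 ≡ 52^2 = 2704 ≡ 18 (mod 79)
14^512 ≡ 18^2 = 324 ≡ 8 (mod 79)
14^1024 ≡ 8^2 = 64 (mod 79)
14^2048 ≡ 64^2 = 4096 ≡ 67 (mod 79)
14^3871 = 14^2048 × 14^1024 × 14^512 × 14^256 × 14^16 × 14^8 × 14^4 × 14^2 × 14^1 ≡ 67 × 64 × 8 × 18 × 21 × 10 × 22 × 38 × 14 (mod 79).
Accumulate the product:
67 × 64 = 4288 ≡ 22
22 × 8 = 176 ≡ 18
18 × 18 = 324 ≡ 8
8 × 21 = 168 ≡ 10
10 × 10 = 100 ≡ 21
21 × 22 = 462 ≡ 67
67 × 38 = 2546 ≡ 18
18 × 14 = 252 ≡ 15

15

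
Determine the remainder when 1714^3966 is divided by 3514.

218

3966 in binary is 111101111110, i.e. 3966 = 2048 + 1024 + 512 + 256 + 64 + 32 + 16 + 8 + 4 + 2.
1714^1 ≡ 1714 (mod 3514)
1714^2 ≡ 1714^2 = 2937796 ≡ 92 (mod 3514)
1714^4 ≡ 92^2 = 8464 ≡ 1436 (mod 3514)
1714^8 ≡ 1436^2 = 2062096 ≡ 2892 (mod 3514)
1714^16 ≡ 2892^2 = 8363664 ≡ 344 (mod 3514)
1714^32 ≡ 344^2 = 118336 ≡ 2374 (mod 3514)
1714^64 ≡ 2374^2 = 5635876 ≡ 2934 (mod 3514)
1714^128 ≡ 2934^2 = 8608356 ≡ 2570 (mod 3514)
1714^256 ≡ 2570^2 = 6604900 ≡ 2094 (mod 3514)
1714^512 ≡ 2094^2 = 4384836 ≡ 2878 (mod 3514)
1714^1024 ≡ 2878^2 = 8282884 ≡ 386 (mod 3514)
1714^2048 ≡ 386^2 = 148996 ≡ 1408 (mod 3514)
1714^3966 = 1714^2048 × 1714^1024 × 1714^512 × 1714^256 × 1714^64 × 1714^32 × 1714^16 × 1714^8 × 1714^4 × 1714^2 ≡ 1408 × 386 × 2878 × 2094 × 2934 × 2374 × 344 × 2892 × 1436 × 92 (mod 3514).
Accumulate the product:
1408 × 386 = 543488 ≡ 2332
2332 × 2878 = 6711496 ≡ 3270
3270 × 2094 = 6847380 ≡ 2108
2108 × 2934 = 6184872 ≡ 232
232 × 2374 = 550768 ≡ 2584
2584 × 344 = 888896 ≡ 3368
3368 × 2892 = 9740256 ≡ 2962
2962 × 1436 = 4253432 ≡ 1492
1492 × 92 = 137264 ≡ 218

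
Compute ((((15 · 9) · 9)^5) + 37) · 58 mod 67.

5

15 · 9 = 135 ≡ 1 (mod 67)
1 · 9 = 9
(9)^5 ≡ 22 (mod 67)
22 + 37 = 59
59 · 58 = 3422 ≡ 5 (mod 67)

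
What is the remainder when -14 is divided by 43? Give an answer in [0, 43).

29

-14 = -1·43 + 29, so -14 ≡ 29 (mod 43).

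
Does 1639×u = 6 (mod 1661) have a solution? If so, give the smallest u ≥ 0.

gcd(1639, 1661) = 11, and 11 does not divide 6.
So the congruence has no solution.

no solution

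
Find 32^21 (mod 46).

18

32^1 ≡ 32 (mod 46)
32^2 ≡ 32^2 = 1024 ≡ 12 (mod 46)
32^4 ≡ 12^2 = 144 ≡ 6 (mod 46)
32^8 ≡ 6^2 = 36 (mod 46)
32^16 ≡ 36^2 = 1296 ≡ 8 (mod 46)
32^21 = 32^16 * 32^4 * 32^1 ≡ 8 * 6 * 32 (mod 46).
Accumulate the product:
8 * 6 = 48 ≡ 2
2 * 32 = 64 ≡ 18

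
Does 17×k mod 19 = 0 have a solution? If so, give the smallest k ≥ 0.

gcd(17, 19) = 1, so a unique solution mod 19 exists.
17⁻¹ ≡ 9 (mod 19).
k ≡ 9×0 ≡ 0 (mod 19).

0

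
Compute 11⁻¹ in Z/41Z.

15

Apply the Euclidean algorithm and back-substitute:
41 = 3·11 + 8
11 = 1·8 + 3
8 = 2·3 + 2
3 = 1·2 + 1
2 = 2·1 + 0
gcd(11, 41) = 1, so the inverse exists.
Back-substitute for 1:
1 = 1·3 − 1·2
  = −1·8 + 3·3
  = 3·11 − 4·8
  = −4·41 + 15·11
So 11⁻¹ ≡ 15 (mod 41).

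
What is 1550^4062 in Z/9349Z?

6907

Using repeated squaring:
4062 in binary is 111111011110, i.e. 4062 = 2048 + 1024 + 512 + 256 + 128 + 64 + 16 + 8 + 4 + 2.
1550^1 ≡ 1550 (mod 9349)
1550^2 ≡ 1550^2 = 2402500 ≡ 9156 (mod 9349)
1550^4 ≡ 9156^2 = 83832336 ≡ 9202 (mod 9349)
1550^8 ≡ 9202^2 = 84676804 ≡ 2911 (mod 9349)
1550^16 ≡ 2911^2 = 8473921 ≡ 3727 (mod 9349)
1550^32 ≡ 3727^2 = 13890529 ≡ 7264 (mod 9349)
1550^64 ≡ 7264^2 = 52765696 ≡ 9289 (mod 9349)
1550^128 ≡ 9289^2 = 86285521 ≡ 3600 (mod 9349)
1550^256 ≡ 3600^2 = 12960000 ≡ 2286 (mod 9349)
1550^512 ≡ 2286^2 = 5225796 ≡ 9054 (mod 9349)
1550^1024 ≡ 9054^2 = 81974916 ≡ 2884 (mod 9349)
1550^2048 ≡ 2884^2 = 8317456 ≡ 6195 (mod 9349)
1550^4062 = 1550^2048 × 1550^1024 × 1550^512 × 1550^256 × 1550^128 × 1550^64 × 1550^16 × 1550^8 × 1550^4 × 1550^2 ≡ 6195 × 2884 × 9054 × 2286 × 3600 × 9289 × 3727 × 2911 × 9202 × 9156 (mod 9349).
Accumulate the product:
6195 × 2884 = 17866380 ≡ 441
441 × 9054 = 3992814 ≡ 791
791 × 2286 = 1808226 ≡ 3869
3869 × 3600 = 13928400 ≡ 7739
7739 × 9289 = 71887571 ≡ 3110
3110 × 3727 = 11590970 ≡ 7559
7559 × 2911 = 22004249 ≡ 6052
6052 × 9202 = 55690504 ≡ 7860
7860 × 9156 = 71966160 ≡ 6907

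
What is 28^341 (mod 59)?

Using repeated squaring:
341 in binary is 101010101, i.e. 341 = 256 + 64 + 16 + 4 + 1.
28^1 ≡ 28 (mod 59)
28^2 ≡ 28^2 = 784 ≡ 17 (mod 59)
28^4 ≡ 17^2 = 289 ≡ 53 (mod 59)
28^8 ≡ 53^2 = 2809 ≡ 36 (mod 59)
28^16 ≡ 36^2 = 1296 ≡ 57 (mod 59)
28^32 ≡ 57^2 = 3249 ≡ 4 (mod 59)
28^64 ≡ 4^2 = 16 (mod 59)
28^128 ≡ 16^2 = 256 ≡ 20 (mod 59)
28^256 ≡ 20^2 = 400 ≡ 46 (mod 59)
28^341 = 28^256 × 28^64 × 28^16 × 28^4 × 28^1 ≡ 46 × 16 × 57 × 53 × 28 (mod 59).
Accumulate the product:
46 × 16 = 736 ≡ 28
28 × 57 = 1596 ≡ 3
3 × 53 = 159 ≡ 41
41 × 28 = 1148 ≡ 27

27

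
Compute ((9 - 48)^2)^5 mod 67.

9 - 48 = -39 ≡ 28 (mod 67)
(28)^2 ≡ 47 (mod 67)
(47)^5 ≡ 54 (mod 67)

54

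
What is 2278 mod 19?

2278 = 119*19 + 17, so 2278 ≡ 17 (mod 19).

17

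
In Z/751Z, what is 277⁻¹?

629

Run the extended Euclidean algorithm:
751 = 2×277 + 197
277 = 1×197 + 80
197 = 2×80 + 37
80 = 2×37 + 6
37 = 6×6 + 1
6 = 6×1 + 0
gcd(277, 751) = 1, so the inverse exists.
Bézout: 1 = 45×751 − 122×277.
So 277⁻¹ ≡ −122 ≡ 629 (mod 751).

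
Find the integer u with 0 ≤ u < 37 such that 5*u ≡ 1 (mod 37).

15

Apply the Euclidean algorithm and back-substitute:
37 = 7·5 + 2
5 = 2·2 + 1
2 = 2·1 + 0
gcd(5, 37) = 1, so the inverse exists.
Back-substitute for 1:
1 = 1·5 − 2·2
  = −2·37 + 15·5
So 5⁻¹ ≡ 15 (mod 37).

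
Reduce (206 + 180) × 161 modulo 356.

202

206 + 180 = 386 ≡ 30 (mod 356)
30 × 161 = 4830 ≡ 202 (mod 356)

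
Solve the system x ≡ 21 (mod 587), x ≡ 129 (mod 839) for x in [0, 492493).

587⁻¹ mod 839: 587×556 ≡ 1 (mod 839), so 587⁻¹ ≡ 556.
x = 21 + 587×((129 − 21)×556 mod 839) = 21 + 587×479 = 281194.
Check: 281194 mod 587 = 21, 281194 mod 839 = 129. ✓

281194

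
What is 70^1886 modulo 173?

33

1886 in binary is 11101011110, i.e. 1886 = 1024 + 512 + 256 + 64 + 16 + 8 + 4 + 2.
70^1 ≡ 70 (mod 173)
70^2 ≡ 70^2 = 4900 ≡ 56 (mod 173)
70^4 ≡ 56^2 = 3136 ≡ 22 (mod 173)
70^8 ≡ 22^2 = 484 ≡ 138 (mod 173)
70^16 ≡ 138^2 = 19044 ≡ 14 (mod 173)
70^32 ≡ 14^2 = 196 ≡ 23 (mod 173)
70^64 ≡ 23^2 = 529 ≡ 10 (mod 173)
70^128 ≡ 10^2 = 100 (mod 173)
70^256 ≡ 100^2 = 10000 ≡ 139 (mod 173)
70^512 ≡ 139^2 = 19321 ≡ 118 (mod 173)
70^1024 ≡ 118^2 = 13924 ≡ 84 (mod 173)
70^1886 = 70^1024 · 70^512 · 70^256 · 70^64 · 70^16 · 70^8 · 70^4 · 70^2 ≡ 84 · 118 · 139 · 10 · 14 · 138 · 22 · 56 (mod 173).
Accumulate the product:
84 · 118 = 9912 ≡ 51
51 · 139 = 7089 ≡ 169
169 · 10 = 1690 ≡ 133
133 · 14 = 1862 ≡ 132
132 · 138 = 18216 ≡ 51
51 · 22 = 1122 ≡ 84
84 · 56 = 4704 ≡ 33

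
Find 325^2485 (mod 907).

765

By square-and-multiply:
2485 in binary is 100110110101, i.e. 2485 = 2048 + 256 + 128 + 32 + 16 + 4 + 1.
325^1 ≡ 325 (mod 907)
325^2 ≡ 325^2 = 105625 ≡ 413 (mod 907)
325^4 ≡ 413^2 = 170569 ≡ 53 (mod 907)
325^8 ≡ 53^2 = 2809 ≡ 88 (mod 907)
325^16 ≡ 88^2 = 7744 ≡ 488 (mod 907)
325^32 ≡ 488^2 = 238144 ≡ 510 (mod 907)
325^64 ≡ 510^2 = 260100 ≡ 698 (mod 907)
325^128 ≡ 698^2 = 487204 ≡ 145 (mod 907)
325^256 ≡ 145^2 = 21025 ≡ 164 (mod 907)
325^512 ≡ 164^2 = 26896 ≡ 593 (mod 907)
325^1024 ≡ 593^2 = 351649 ≡ 640 (mod 907)
325^2048 ≡ 640^2 = 409600 ≡ 543 (mod 907)
325^2485 = 325^2048 · 325^256 · 325^128 · 325^32 · 325^16 · 325^4 · 325^1 ≡ 543 · 164 · 145 · 510 · 488 · 53 · 325 (mod 907).
Accumulate the product:
543 · 164 = 89052 ≡ 166
166 · 145 = 24070 ≡ 488
488 · 510 = 248880 ≡ 362
362 · 488 = 176656 ≡ 698
698 · 53 = 36994 ≡ 714
714 · 325 = 232050 ≡ 765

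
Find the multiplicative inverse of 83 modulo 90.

Run the extended Euclidean algorithm:
90 = 1·83 + 7
83 = 11·7 + 6
7 = 1·6 + 1
6 = 6·1 + 0
gcd(83, 90) = 1, so the inverse exists.
Back-substitute for 1:
1 = 1·7 − 1·6
  = −1·83 + 12·7
  = 12·90 − 13·83
So 83⁻¹ ≡ −13 ≡ 77 (mod 90).

77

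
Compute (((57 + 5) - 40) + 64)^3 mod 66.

14

57 + 5 = 62
62 - 40 = 22
22 + 64 = 86 ≡ 20 (mod 66)
(20)^3 ≡ 14 (mod 66)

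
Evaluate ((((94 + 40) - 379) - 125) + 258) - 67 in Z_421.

94 + 40 = 134
134 - 379 = -245 ≡ 176 (mod 421)
176 - 125 = 51
51 + 258 = 309
309 - 67 = 242

242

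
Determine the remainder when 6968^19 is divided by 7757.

5209

19 in binary is 10011, i.e. 19 = 16 + 2 + 1.
6968^1 ≡ 6968 (mod 7757)
6968^2 ≡ 6968^2 = 48553024 ≡ 1961 (mod 7757)
6968^4 ≡ 1961^2 = 3845521 ≡ 5806 (mod 7757)
6968^8 ≡ 5806^2 = 33709636 ≡ 5471 (mod 7757)
6968^16 ≡ 5471^2 = 29931841 ≡ 5335 (mod 7757)
6968^19 = 6968^16 × 6968^2 × 6968^1 ≡ 5335 × 1961 × 6968 (mod 7757).
Accumulate the product:
5335 × 1961 = 10461935 ≡ 5499
5499 × 6968 = 38317032 ≡ 5209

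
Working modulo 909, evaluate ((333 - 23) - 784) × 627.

333 - 23 = 310
310 - 784 = -474 ≡ 435 (mod 909)
435 × 627 = 272745 ≡ 45 (mod 909)

45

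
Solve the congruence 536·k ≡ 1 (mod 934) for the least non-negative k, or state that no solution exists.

no solution

gcd(536, 934) = 2, and 2 does not divide 1.
So the congruence has no solution.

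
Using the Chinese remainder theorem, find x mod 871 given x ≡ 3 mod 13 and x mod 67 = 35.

705

13⁻¹ mod 67: 13*31 ≡ 1 (mod 67), so 13⁻¹ ≡ 31.
x = 3 + 13*((35 − 3)*31 mod 67) = 3 + 13*54 = 705.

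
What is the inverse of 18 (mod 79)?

22

79 = 4×18 + 7
18 = 2×7 + 4
7 = 1×4 + 3
4 = 1×3 + 1
3 = 3×1 + 0
gcd(18, 79) = 1, so the inverse exists.
Bézout: 1 = −5×79 + 22×18.
So 18⁻¹ ≡ 22 (mod 79).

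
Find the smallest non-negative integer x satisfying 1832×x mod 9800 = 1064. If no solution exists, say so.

gcd(1832, 9800) = 8, and 8 | 1064, so solutions exist.
Divide through by 8: 229×x ≡ 133 mod 1225.
229⁻¹ ≡ 444 (mod 1225).
x ≡ 444×133 ≡ 252 (mod 1225).
The smallest non-negative solution is x = 252.

252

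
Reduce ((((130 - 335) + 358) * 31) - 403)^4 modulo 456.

130 - 335 = -205 ≡ 251 (mod 456)
251 + 358 = 609 ≡ 153 (mod 456)
153 * 31 = 4743 ≡ 183 (mod 456)
183 - 403 = -220 ≡ 236 (mod 456)
(236)^4 ≡ 448 (mod 456)

448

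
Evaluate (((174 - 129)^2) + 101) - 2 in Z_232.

174 - 129 = 45
(45)^2 ≡ 169 (mod 232)
169 + 101 = 270 ≡ 38 (mod 232)
38 - 2 = 36

36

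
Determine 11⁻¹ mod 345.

251

Apply the Euclidean algorithm and back-substitute:
345 = 31*11 + 4
11 = 2*4 + 3
4 = 1*3 + 1
3 = 3*1 + 0
gcd(11, 345) = 1, so the inverse exists.
Back-substitute for 1:
1 = 1*4 − 1*3
  = −1*11 + 3*4
  = 3*345 − 94*11
So 11⁻¹ ≡ −94 ≡ 251 (mod 345).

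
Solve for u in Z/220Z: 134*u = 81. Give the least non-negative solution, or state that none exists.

no solution

gcd(134, 220) = 2, and 2 does not divide 81.
So the congruence has no solution.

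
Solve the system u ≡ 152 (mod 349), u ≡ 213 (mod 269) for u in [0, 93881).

349⁻¹ mod 269: 349×37 ≡ 1 (mod 269), so 349⁻¹ ≡ 37.
u = 152 + 349×((213 − 152)×37 mod 269) = 152 + 349×105 = 36797.

36797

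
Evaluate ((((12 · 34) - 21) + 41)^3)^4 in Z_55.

12 · 34 = 408 ≡ 23 (mod 55)
23 - 21 = 2
2 + 41 = 43
(43)^3 ≡ 32 (mod 55)
(32)^4 ≡ 1 (mod 55)

1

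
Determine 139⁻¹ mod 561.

448

Apply the Euclidean algorithm and back-substitute:
561 = 4*139 + 5
139 = 27*5 + 4
5 = 1*4 + 1
4 = 4*1 + 0
gcd(139, 561) = 1, so the inverse exists.
Bézout: 1 = 28*561 − 113*139.
So 139⁻¹ ≡ −113 ≡ 448 (mod 561).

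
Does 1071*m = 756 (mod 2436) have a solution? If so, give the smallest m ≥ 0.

28

gcd(1071, 2436) = 21, and 21 | 756, so solutions exist.
Divide through by 21: 51*m mod 116 = 36.
51⁻¹ ≡ 91 (mod 116).
m ≡ 91*36 ≡ 28 (mod 116).
The smallest non-negative solution is m = 28.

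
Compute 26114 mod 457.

65

26114 = 57*457 + 65, so 26114 ≡ 65 (mod 457).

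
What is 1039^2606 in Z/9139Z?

5344

2606 in binary is 101000101110, i.e. 2606 = 2048 + 512 + 32 + 8 + 4 + 2.
1039^1 ≡ 1039 (mod 9139)
1039^2 ≡ 1039^2 = 1079521 ≡ 1119 (mod 9139)
1039^4 ≡ 1119^2 = 1252161 ≡ 118 (mod 9139)
1039^8 ≡ 118^2 = 13924 ≡ 4785 (mod 9139)
1039^16 ≡ 4785^2 = 22896225 ≡ 3030 (mod 9139)
1039^32 ≡ 3030^2 = 9180900 ≡ 5344 (mod 9139)
1039^64 ≡ 5344^2 = 28558336 ≡ 8100 (mod 9139)
1039^128 ≡ 8100^2 = 65610000 ≡ 1119 (mod 9139)
1039^256 ≡ 1119^2 = 1252161 ≡ 118 (mod 9139)
1039^512 ≡ 118^2 = 13924 ≡ 4785 (mod 9139)
1039^1024 ≡ 4785^2 = 22896225 ≡ 3030 (mod 9139)
1039^2048 ≡ 3030^2 = 9180900 ≡ 5344 (mod 9139)
1039^2606 = 1039^2048 · 1039^512 · 1039^32 · 1039^8 · 1039^4 · 1039^2 ≡ 5344 · 4785 · 5344 · 4785 · 118 · 1119 (mod 9139).
Accumulate the product:
5344 · 4785 = 25571040 ≡ 118
118 · 5344 = 630592 ≡ 1
1 · 4785 = 4785
4785 · 118 = 564630 ≡ 7151
7151 · 1119 = 8001969 ≡ 5344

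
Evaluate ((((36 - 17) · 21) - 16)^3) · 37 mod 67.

36 - 17 = 19
19 · 21 = 399 ≡ 64 (mod 67)
64 - 16 = 48
(48)^3 ≡ 42 (mod 67)
42 · 37 = 1554 ≡ 13 (mod 67)

13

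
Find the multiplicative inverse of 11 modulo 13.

6

13 = 1*11 + 2
11 = 5*2 + 1
2 = 2*1 + 0
gcd(11, 13) = 1, so the inverse exists.
Back-substitute for 1:
1 = 1*11 − 5*2
  = −5*13 + 6*11
So 11⁻¹ ≡ 6 (mod 13).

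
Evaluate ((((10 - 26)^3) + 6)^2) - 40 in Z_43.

10 - 26 = -16 ≡ 27 (mod 43)
(27)^3 ≡ 32 (mod 43)
32 + 6 = 38
(38)^2 ≡ 25 (mod 43)
25 - 40 = -15 ≡ 28 (mod 43)

28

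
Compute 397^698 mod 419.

397^1 ≡ 397 (mod 419)
397^2 ≡ 397^2 = 157609 ≡ 65 (mod 419)
397^4 ≡ 65^2 = 4225 ≡ 35 (mod 419)
397^8 ≡ 35^2 = 1225 ≡ 387 (mod 419)
397^16 ≡ 387^2 = 149769 ≡ 186 (mod 419)
397^32 ≡ 186^2 = 34596 ≡ 238 (mod 419)
397^64 ≡ 238^2 = 56644 ≡ 79 (mod 419)
397^128 ≡ 79^2 = 6241 ≡ 375 (mod 419)
397^256 ≡ 375^2 = 140625 ≡ 260 (mod 419)
397^512 ≡ 260^2 = 67600 ≡ 141 (mod 419)
397^698 = 397^512 × 397^128 × 397^32 × 397^16 × 397^8 × 397^2 ≡ 141 × 375 × 238 × 186 × 387 × 65 (mod 419).
Accumulate the product:
141 × 375 = 52875 ≡ 81
81 × 238 = 19278 ≡ 4
4 × 186 = 744 ≡ 325
325 × 387 = 125775 ≡ 75
75 × 65 = 4875 ≡ 266

266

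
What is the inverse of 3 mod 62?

62 = 20·3 + 2
3 = 1·2 + 1
2 = 2·1 + 0
gcd(3, 62) = 1, so the inverse exists.
Bézout: 1 = −1·62 + 21·3.
So 3⁻¹ ≡ 21 (mod 62).

21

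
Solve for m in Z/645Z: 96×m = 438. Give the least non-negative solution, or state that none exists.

gcd(96, 645) = 3, and 3 | 438, so solutions exist.
Divide through by 3: 32×m = 146 (mod 215).
32⁻¹ ≡ 168 (mod 215).
m ≡ 168×146 ≡ 18 (mod 215).
The smallest non-negative solution is m = 18.

18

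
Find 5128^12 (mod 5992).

Compute successive squares:
5128^1 ≡ 5128 (mod 5992)
5128^2 ≡ 5128^2 = 26296384 ≡ 3488 (mod 5992)
5128^4 ≡ 3488^2 = 12166144 ≡ 2384 (mod 5992)
5128^8 ≡ 2384^2 = 5683456 ≡ 3040 (mod 5992)
5128^12 = 5128^8 · 5128^4 ≡ 3040 · 2384 (mod 5992).
3040 · 2384 = 7247360 ≡ 3032 (mod 5992).

3032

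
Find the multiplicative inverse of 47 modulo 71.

Run the extended Euclidean algorithm:
71 = 1×47 + 24
47 = 1×24 + 23
24 = 1×23 + 1
23 = 23×1 + 0
gcd(47, 71) = 1, so the inverse exists.
Back-substitute for 1:
1 = 1×24 − 1×23
  = −1×47 + 2×24
  = 2×71 − 3×47
So 47⁻¹ ≡ −3 ≡ 68 (mod 71).

68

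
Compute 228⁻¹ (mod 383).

Run the extended Euclidean algorithm:
383 = 1*228 + 155
228 = 1*155 + 73
155 = 2*73 + 9
73 = 8*9 + 1
9 = 9*1 + 0
gcd(228, 383) = 1, so the inverse exists.
Back-substitute for 1:
1 = 1*73 − 8*9
  = −8*155 + 17*73
  = 17*228 − 25*155
  = −25*383 + 42*228
So 228⁻¹ ≡ 42 (mod 383).

42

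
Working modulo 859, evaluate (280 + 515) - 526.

269

280 + 515 = 795
795 - 526 = 269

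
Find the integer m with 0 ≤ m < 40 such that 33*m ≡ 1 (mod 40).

17

40 = 1*33 + 7
33 = 4*7 + 5
7 = 1*5 + 2
5 = 2*2 + 1
2 = 2*1 + 0
gcd(33, 40) = 1, so the inverse exists.
Bézout: 1 = −14*40 + 17*33.
So 33⁻¹ ≡ 17 (mod 40).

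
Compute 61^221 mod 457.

129

61^1 ≡ 61 (mod 457)
61^2 ≡ 61^2 = 3721 ≡ 65 (mod 457)
61^4 ≡ 65^2 = 4225 ≡ 112 (mod 457)
61^8 ≡ 112^2 = 12544 ≡ 205 (mod 457)
61^16 ≡ 205^2 = 42025 ≡ 438 (mod 457)
61^32 ≡ 438^2 = 191844 ≡ 361 (mod 457)
61^64 ≡ 361^2 = 130321 ≡ 76 (mod 457)
61^128 ≡ 76^2 = 5776 ≡ 292 (mod 457)
61^221 = 61^128 · 61^64 · 61^16 · 61^8 · 61^4 · 61^1 ≡ 292 · 76 · 438 · 205 · 112 · 61 (mod 457).
Accumulate the product:
292 · 76 = 22192 ≡ 256
256 · 438 = 112128 ≡ 163
163 · 205 = 33415 ≡ 54
54 · 112 = 6048 ≡ 107
107 · 61 = 6527 ≡ 129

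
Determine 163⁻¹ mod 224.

By the extended Euclidean algorithm:
224 = 1*163 + 61
163 = 2*61 + 41
61 = 1*41 + 20
41 = 2*20 + 1
20 = 20*1 + 0
gcd(163, 224) = 1, so the inverse exists.
Back-substitute for 1:
1 = 1*41 − 2*20
  = −2*61 + 3*41
  = 3*163 − 8*61
  = −8*224 + 11*163
So 163⁻¹ ≡ 11 (mod 224).

11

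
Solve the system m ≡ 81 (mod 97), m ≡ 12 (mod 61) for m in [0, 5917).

5319

97⁻¹ mod 61: 97·39 ≡ 1 (mod 61), so 97⁻¹ ≡ 39.
m = 81 + 97·((12 − 81)·39 mod 61) = 81 + 97·54 = 5319.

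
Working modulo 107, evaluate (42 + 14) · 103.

42 + 14 = 56
56 · 103 = 5768 ≡ 97 (mod 107)

97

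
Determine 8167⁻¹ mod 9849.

By the extended Euclidean algorithm:
9849 = 1×8167 + 1682
8167 = 4×1682 + 1439
1682 = 1×1439 + 243
1439 = 5×243 + 224
243 = 1×224 + 19
224 = 11×19 + 15
19 = 1×15 + 4
15 = 3×4 + 3
4 = 1×3 + 1
3 = 3×1 + 0
gcd(8167, 9849) = 1, so the inverse exists.
Bézout: 1 = 2151×9849 − 2594×8167.
So 8167⁻¹ ≡ −2594 ≡ 7255 (mod 9849).

7255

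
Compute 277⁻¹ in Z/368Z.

93

Apply the Euclidean algorithm and back-substitute:
368 = 1·277 + 91
277 = 3·91 + 4
91 = 22·4 + 3
4 = 1·3 + 1
3 = 3·1 + 0
gcd(277, 368) = 1, so the inverse exists.
Bézout: 1 = −70·368 + 93·277.
So 277⁻¹ ≡ 93 (mod 368).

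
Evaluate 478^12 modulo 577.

186

478^1 ≡ 478 (mod 577)
478^2 ≡ 478^2 = 228484 ≡ 569 (mod 577)
478^4 ≡ 569^2 = 323761 ≡ 64 (mod 577)
478^8 ≡ 64^2 = 4096 ≡ 57 (mod 577)
478^12 = 478^8 × 478^4 ≡ 57 × 64 (mod 577).
57 × 64 = 3648 ≡ 186 (mod 577).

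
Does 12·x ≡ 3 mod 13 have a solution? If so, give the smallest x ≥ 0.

10

gcd(12, 13) = 1, so a unique solution mod 13 exists.
12⁻¹ ≡ 12 (mod 13).
x ≡ 12·3 ≡ 10 (mod 13).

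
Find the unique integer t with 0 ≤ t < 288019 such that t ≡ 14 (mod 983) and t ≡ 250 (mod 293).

279186

983⁻¹ mod 293: 983*31 ≡ 1 (mod 293), so 983⁻¹ ≡ 31.
t = 14 + 983*((250 − 14)*31 mod 293) = 14 + 983*284 = 279186.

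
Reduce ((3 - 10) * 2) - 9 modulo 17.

3 - 10 = -7 ≡ 10 (mod 17)
10 * 2 = 20 ≡ 3 (mod 17)
3 - 9 = -6 ≡ 11 (mod 17)

11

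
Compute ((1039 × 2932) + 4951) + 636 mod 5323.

1039 × 2932 = 3046348 ≡ 1592 (mod 5323)
1592 + 4951 = 6543 ≡ 1220 (mod 5323)
1220 + 636 = 1856

1856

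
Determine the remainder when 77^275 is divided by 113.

72

Compute successive squares:
275 in binary is 100010011, i.e. 275 = 256 + 16 + 2 + 1.
77^1 ≡ 77 (mod 113)
77^2 ≡ 77^2 = 5929 ≡ 53 (mod 113)
77^4 ≡ 53^2 = 2809 ≡ 97 (mod 113)
77^8 ≡ 97^2 = 9409 ≡ 30 (mod 113)
77^16 ≡ 30^2 = 900 ≡ 109 (mod 113)
77^32 ≡ 109^2 = 11881 ≡ 16 (mod 113)
77^64 ≡ 16^2 = 256 ≡ 30 (mod 113)
77^128 ≡ 30^2 = 900 ≡ 109 (mod 113)
77^256 ≡ 109^2 = 11881 ≡ 16 (mod 113)
77^275 = 77^256 × 77^16 × 77^2 × 77^1 ≡ 16 × 109 × 53 × 77 (mod 113).
Accumulate the product:
16 × 109 = 1744 ≡ 49
49 × 53 = 2597 ≡ 111
111 × 77 = 8547 ≡ 72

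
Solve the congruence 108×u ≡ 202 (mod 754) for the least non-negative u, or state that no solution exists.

gcd(108, 754) = 2, and 2 | 202, so solutions exist.
Divide through by 2: 54×u mod 377 = 101.
54⁻¹ ≡ 7 (mod 377).
u ≡ 7×101 ≡ 330 (mod 377).
The smallest non-negative solution is u = 330.

330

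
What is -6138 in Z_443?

-6138 = -14·443 + 64, so -6138 ≡ 64 (mod 443).

64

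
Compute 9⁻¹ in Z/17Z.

Apply the Euclidean algorithm and back-substitute:
17 = 1×9 + 8
9 = 1×8 + 1
8 = 8×1 + 0
gcd(9, 17) = 1, so the inverse exists.
Bézout: 1 = −1×17 + 2×9.
So 9⁻¹ ≡ 2 (mod 17).

2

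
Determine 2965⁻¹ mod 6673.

Run the extended Euclidean algorithm:
6673 = 2*2965 + 743
2965 = 3*743 + 736
743 = 1*736 + 7
736 = 105*7 + 1
7 = 7*1 + 0
gcd(2965, 6673) = 1, so the inverse exists.
Bézout: 1 = −423*6673 + 952*2965.
So 2965⁻¹ ≡ 952 (mod 6673).

952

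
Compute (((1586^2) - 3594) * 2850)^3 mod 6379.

439

(1586)^2 ≡ 2070 (mod 6379)
2070 - 3594 = -1524 ≡ 4855 (mod 6379)
4855 * 2850 = 13836750 ≡ 699 (mod 6379)
(699)^3 ≡ 439 (mod 6379)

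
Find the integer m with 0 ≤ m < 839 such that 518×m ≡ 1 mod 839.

Run the extended Euclidean algorithm:
839 = 1×518 + 321
518 = 1×321 + 197
321 = 1×197 + 124
197 = 1×124 + 73
124 = 1×73 + 51
73 = 1×51 + 22
51 = 2×22 + 7
22 = 3×7 + 1
7 = 7×1 + 0
gcd(518, 839) = 1, so the inverse exists.
Back-substitute for 1:
1 = 1×22 − 3×7
  = −3×51 + 7×22
  = 7×73 − 10×51
  = −10×124 + 17×73
  = 17×197 − 27×124
  = −27×321 + 44×197
  = 44×518 − 71×321
  = −71×839 + 115×518
So 518⁻¹ ≡ 115 (mod 839).

115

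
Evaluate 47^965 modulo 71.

51

Compute successive squares:
965 in binary is 1111000101, i.e. 965 = 512 + 256 + 128 + 64 + 4 + 1.
47^1 ≡ 47 (mod 71)
47^2 ≡ 47^2 = 2209 ≡ 8 (mod 71)
47^4 ≡ 8^2 = 64 (mod 71)
47^8 ≡ 64^2 = 4096 ≡ 49 (mod 71)
47^16 ≡ 49^2 = 2401 ≡ 58 (mod 71)
47^32 ≡ 58^2 = 3364 ≡ 27 (mod 71)
47^64 ≡ 27^2 = 729 ≡ 19 (mod 71)
47^128 ≡ 19^2 = 361 ≡ 6 (mod 71)
47^256 ≡ 6^2 = 36 (mod 71)
47^512 ≡ 36^2 = 1296 ≡ 18 (mod 71)
47^965 = 47^512 · 47^256 · 47^128 · 47^64 · 47^4 · 47^1 ≡ 18 · 36 · 6 · 19 · 64 · 47 (mod 71).
Accumulate the product:
18 · 36 = 648 ≡ 9
9 · 6 = 54
54 · 19 = 1026 ≡ 32
32 · 64 = 2048 ≡ 60
60 · 47 = 2820 ≡ 51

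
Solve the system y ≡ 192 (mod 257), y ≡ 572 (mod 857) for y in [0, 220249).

124837

257⁻¹ mod 857: 257*847 ≡ 1 (mod 857), so 257⁻¹ ≡ 847.
y = 192 + 257*((572 − 192)*847 mod 857) = 192 + 257*485 = 124837.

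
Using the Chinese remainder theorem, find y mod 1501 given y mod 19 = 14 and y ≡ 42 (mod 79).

19⁻¹ mod 79: 19×25 ≡ 1 (mod 79), so 19⁻¹ ≡ 25.
y = 14 + 19×((42 − 14)×25 mod 79) = 14 + 19×68 = 1306.

1306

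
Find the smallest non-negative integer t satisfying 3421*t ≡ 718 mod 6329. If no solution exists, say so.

1693

gcd(3421, 6329) = 1, so a unique solution mod 6329 exists.
3421⁻¹ ≡ 4207 (mod 6329).
t ≡ 4207*718 ≡ 1693 (mod 6329).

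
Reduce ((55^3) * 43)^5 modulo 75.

25

(55)^3 ≡ 25 (mod 75)
25 * 43 = 1075 ≡ 25 (mod 75)
(25)^5 ≡ 25 (mod 75)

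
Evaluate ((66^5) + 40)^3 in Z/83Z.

30

(66)^5 ≡ 24 (mod 83)
24 + 40 = 64
(64)^3 ≡ 30 (mod 83)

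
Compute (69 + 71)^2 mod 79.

8

69 + 71 = 140 ≡ 61 (mod 79)
(61)^2 ≡ 8 (mod 79)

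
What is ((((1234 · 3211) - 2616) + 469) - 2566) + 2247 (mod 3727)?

1234 · 3211 = 3962374 ≡ 573 (mod 3727)
573 - 2616 = -2043 ≡ 1684 (mod 3727)
1684 + 469 = 2153
2153 - 2566 = -413 ≡ 3314 (mod 3727)
3314 + 2247 = 5561 ≡ 1834 (mod 3727)

1834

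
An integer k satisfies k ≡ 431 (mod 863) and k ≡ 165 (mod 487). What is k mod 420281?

863⁻¹ mod 487: 863·136 ≡ 1 (mod 487), so 863⁻¹ ≡ 136.
k = 431 + 863·((165 − 431)·136 mod 487) = 431 + 863·349 = 301618.
Check: 301618 mod 863 = 431, 301618 mod 487 = 165. ✓

301618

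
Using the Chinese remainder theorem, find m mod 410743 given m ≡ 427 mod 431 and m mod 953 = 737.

110332

431⁻¹ mod 953: 431×754 ≡ 1 (mod 953), so 431⁻¹ ≡ 754.
m = 427 + 431×((737 − 427)×754 mod 953) = 427 + 431×255 = 110332.
Check: 110332 mod 431 = 427, 110332 mod 953 = 737. ✓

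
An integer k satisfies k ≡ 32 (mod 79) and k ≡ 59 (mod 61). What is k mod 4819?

79⁻¹ mod 61: 79×17 ≡ 1 (mod 61), so 79⁻¹ ≡ 17.
k = 32 + 79×((59 − 32)×17 mod 61) = 32 + 79×32 = 2560.
Check: 2560 mod 79 = 32, 2560 mod 61 = 59. ✓

2560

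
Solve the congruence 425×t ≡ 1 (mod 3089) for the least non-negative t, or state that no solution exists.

298

gcd(425, 3089) = 1, so a unique solution mod 3089 exists.
425⁻¹ ≡ 298 (mod 3089).
t ≡ 298×1 ≡ 298 (mod 3089).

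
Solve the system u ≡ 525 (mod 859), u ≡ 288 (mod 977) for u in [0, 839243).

180056

859⁻¹ mod 977: 859*770 ≡ 1 (mod 977), so 859⁻¹ ≡ 770.
u = 525 + 859*((288 − 525)*770 mod 977) = 525 + 859*209 = 180056.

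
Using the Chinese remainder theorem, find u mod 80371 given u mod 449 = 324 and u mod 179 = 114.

17835

449⁻¹ mod 179: 449*120 ≡ 1 (mod 179), so 449⁻¹ ≡ 120.
u = 324 + 449*((114 − 324)*120 mod 179) = 324 + 449*39 = 17835.
Check: 17835 mod 449 = 324, 17835 mod 179 = 114. ✓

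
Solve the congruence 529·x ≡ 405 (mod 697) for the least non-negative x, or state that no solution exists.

483

gcd(529, 697) = 1, so a unique solution mod 697 exists.
529⁻¹ ≡ 502 (mod 697).
x ≡ 502·405 ≡ 483 (mod 697).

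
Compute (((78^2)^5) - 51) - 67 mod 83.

59

(78)^2 ≡ 25 (mod 83)
(25)^5 ≡ 11 (mod 83)
11 - 51 = -40 ≡ 43 (mod 83)
43 - 67 = -24 ≡ 59 (mod 83)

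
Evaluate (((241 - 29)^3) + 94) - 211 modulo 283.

241 - 29 = 212
(212)^3 ≡ 84 (mod 283)
84 + 94 = 178
178 - 211 = -33 ≡ 250 (mod 283)

250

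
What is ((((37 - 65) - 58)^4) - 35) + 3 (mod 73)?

37 - 65 = -28 ≡ 45 (mod 73)
45 - 58 = -13 ≡ 60 (mod 73)
(60)^4 ≡ 18 (mod 73)
18 - 35 = -17 ≡ 56 (mod 73)
56 + 3 = 59

59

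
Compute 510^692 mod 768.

0

Using repeated squaring:
692 in binary is 1010110100, i.e. 692 = 512 + 128 + 32 + 16 + 4.
510^1 ≡ 510 (mod 768)
510^2 ≡ 510^2 = 260100 ≡ 516 (mod 768)
510^4 ≡ 516^2 = 266256 ≡ 528 (mod 768)
510^8 ≡ 528^2 = 278784 ≡ 0 (mod 768)
510^16 ≡ 0^2 = 0 (mod 768)
510^32 ≡ 0^2 = 0 (mod 768)
510^64 ≡ 0^2 = 0 (mod 768)
510^128 ≡ 0^2 = 0 (mod 768)
510^256 ≡ 0^2 = 0 (mod 768)
510^512 ≡ 0^2 = 0 (mod 768)
510^692 = 510^512 × 510^128 × 510^32 × 510^16 × 510^4 ≡ 0 × 0 × 0 × 0 × 528 (mod 768).
Accumulate the product:
0 × 0 = 0
0 × 0 = 0
0 × 0 = 0
0 × 528 = 0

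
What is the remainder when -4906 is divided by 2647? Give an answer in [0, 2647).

388

-4906 = -2*2647 + 388, so -4906 ≡ 388 (mod 2647).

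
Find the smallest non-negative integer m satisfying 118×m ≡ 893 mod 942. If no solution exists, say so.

gcd(118, 942) = 2, and 2 does not divide 893.
So the congruence has no solution.

no solution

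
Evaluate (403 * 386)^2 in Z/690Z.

334

403 * 386 = 155558 ≡ 308 (mod 690)
(308)^2 ≡ 334 (mod 690)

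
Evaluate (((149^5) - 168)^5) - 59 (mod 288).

114

(149)^5 ≡ 101 (mod 288)
101 - 168 = -67 ≡ 221 (mod 288)
(221)^5 ≡ 173 (mod 288)
173 - 59 = 114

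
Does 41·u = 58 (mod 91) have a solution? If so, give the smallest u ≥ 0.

68

gcd(41, 91) = 1, so a unique solution mod 91 exists.
41⁻¹ ≡ 20 (mod 91).
u ≡ 20·58 ≡ 68 (mod 91).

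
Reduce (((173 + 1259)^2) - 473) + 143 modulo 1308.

173 + 1259 = 1432 ≡ 124 (mod 1308)
(124)^2 ≡ 988 (mod 1308)
988 - 473 = 515
515 + 143 = 658

658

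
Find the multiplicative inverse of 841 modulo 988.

Apply the Euclidean algorithm and back-substitute:
988 = 1·841 + 147
841 = 5·147 + 106
147 = 1·106 + 41
106 = 2·41 + 24
41 = 1·24 + 17
24 = 1·17 + 7
17 = 2·7 + 3
7 = 2·3 + 1
3 = 3·1 + 0
gcd(841, 988) = 1, so the inverse exists.
Back-substitute for 1:
1 = 1·7 − 2·3
  = −2·17 + 5·7
  = 5·24 − 7·17
  = −7·41 + 12·24
  = 12·106 − 31·41
  = −31·147 + 43·106
  = 43·841 − 246·147
  = −246·988 + 289·841
So 841⁻¹ ≡ 289 (mod 988).

289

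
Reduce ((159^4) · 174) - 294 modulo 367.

197

(159)^4 ≡ 296 (mod 367)
296 · 174 = 51504 ≡ 124 (mod 367)
124 - 294 = -170 ≡ 197 (mod 367)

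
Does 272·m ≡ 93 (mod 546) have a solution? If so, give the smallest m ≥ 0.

gcd(272, 546) = 2, and 2 does not divide 93.
So the congruence has no solution.

no solution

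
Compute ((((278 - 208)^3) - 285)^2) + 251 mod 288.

278 - 208 = 70
(70)^3 ≡ 280 (mod 288)
280 - 285 = -5 ≡ 283 (mod 288)
(283)^2 ≡ 25 (mod 288)
25 + 251 = 276

276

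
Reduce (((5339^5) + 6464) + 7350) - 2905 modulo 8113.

8021

(5339)^5 ≡ 5225 (mod 8113)
5225 + 6464 = 11689 ≡ 3576 (mod 8113)
3576 + 7350 = 10926 ≡ 2813 (mod 8113)
2813 - 2905 = -92 ≡ 8021 (mod 8113)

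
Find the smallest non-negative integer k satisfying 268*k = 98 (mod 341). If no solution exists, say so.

gcd(268, 341) = 1, so a unique solution mod 341 exists.
268⁻¹ ≡ 14 (mod 341).
k ≡ 14*98 ≡ 8 (mod 341).

8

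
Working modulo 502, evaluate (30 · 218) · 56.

30 · 218 = 6540 ≡ 14 (mod 502)
14 · 56 = 784 ≡ 282 (mod 502)

282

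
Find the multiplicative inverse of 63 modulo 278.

203

Run the extended Euclidean algorithm:
278 = 4·63 + 26
63 = 2·26 + 11
26 = 2·11 + 4
11 = 2·4 + 3
4 = 1·3 + 1
3 = 3·1 + 0
gcd(63, 278) = 1, so the inverse exists.
Back-substitute for 1:
1 = 1·4 − 1·3
  = −1·11 + 3·4
  = 3·26 − 7·11
  = −7·63 + 17·26
  = 17·278 − 75·63
So 63⁻¹ ≡ −75 ≡ 203 (mod 278).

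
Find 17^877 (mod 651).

Using repeated squaring:
877 in binary is 1101101101, i.e. 877 = 512 + 256 + 64 + 32 + 8 + 4 + 1.
17^1 ≡ 17 (mod 651)
17^2 ≡ 17^2 = 289 (mod 651)
17^4 ≡ 289^2 = 83521 ≡ 193 (mod 651)
17^8 ≡ 193^2 = 37249 ≡ 142 (mod 651)
17^16 ≡ 142^2 = 20164 ≡ 634 (mod 651)
17^32 ≡ 634^2 = 401956 ≡ 289 (mod 651)
17^64 ≡ 289^2 = 83521 ≡ 193 (mod 651)
17^128 ≡ 193^2 = 37249 ≡ 142 (mod 651)
17^256 ≡ 142^2 = 20164 ≡ 634 (mod 651)
17^512 ≡ 634^2 = 401956 ≡ 289 (mod 651)
17^877 = 17^512 * 17^256 * 17^64 * 17^32 * 17^8 * 17^4 * 17^1 ≡ 289 * 634 * 193 * 289 * 142 * 193 * 17 (mod 651).
Accumulate the product:
289 * 634 = 183226 ≡ 295
295 * 193 = 56935 ≡ 298
298 * 289 = 86122 ≡ 190
190 * 142 = 26980 ≡ 289
289 * 193 = 55777 ≡ 442
442 * 17 = 7514 ≡ 353

353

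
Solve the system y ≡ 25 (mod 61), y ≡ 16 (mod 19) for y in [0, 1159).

61⁻¹ mod 19: 61·5 ≡ 1 (mod 19), so 61⁻¹ ≡ 5.
y = 25 + 61·((16 − 25)·5 mod 19) = 25 + 61·12 = 757.

757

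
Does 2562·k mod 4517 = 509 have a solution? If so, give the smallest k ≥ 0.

2569

gcd(2562, 4517) = 1, so a unique solution mod 4517 exists.
2562⁻¹ ≡ 573 (mod 4517).
k ≡ 573·509 ≡ 2569 (mod 4517).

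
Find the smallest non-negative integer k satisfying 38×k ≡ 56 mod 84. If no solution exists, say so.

gcd(38, 84) = 2, and 2 | 56, so solutions exist.
Divide through by 2: 19×k ≡ 28 (mod 42).
19⁻¹ ≡ 31 (mod 42).
k ≡ 31×28 ≡ 28 (mod 42).
The smallest non-negative solution is k = 28.

28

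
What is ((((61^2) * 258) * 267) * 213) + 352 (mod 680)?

(61)^2 ≡ 321 (mod 680)
321 * 258 = 82818 ≡ 538 (mod 680)
538 * 267 = 143646 ≡ 166 (mod 680)
166 * 213 = 35358 ≡ 678 (mod 680)
678 + 352 = 1030 ≡ 350 (mod 680)

350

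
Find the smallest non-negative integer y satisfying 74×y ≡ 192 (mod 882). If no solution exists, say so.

gcd(74, 882) = 2, and 2 | 192, so solutions exist.
Divide through by 2: 37×y mod 441 = 96.
37⁻¹ ≡ 298 (mod 441).
y ≡ 298×96 ≡ 384 (mod 441).
The smallest non-negative solution is y = 384.

384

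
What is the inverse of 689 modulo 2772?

173

2772 = 4×689 + 16
689 = 43×16 + 1
16 = 16×1 + 0
gcd(689, 2772) = 1, so the inverse exists.
Bézout: 1 = −43×2772 + 173×689.
So 689⁻¹ ≡ 173 (mod 2772).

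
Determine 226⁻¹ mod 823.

Run the extended Euclidean algorithm:
823 = 3*226 + 145
226 = 1*145 + 81
145 = 1*81 + 64
81 = 1*64 + 17
64 = 3*17 + 13
17 = 1*13 + 4
13 = 3*4 + 1
4 = 4*1 + 0
gcd(226, 823) = 1, so the inverse exists.
Back-substitute for 1:
1 = 1*13 − 3*4
  = −3*17 + 4*13
  = 4*64 − 15*17
  = −15*81 + 19*64
  = 19*145 − 34*81
  = −34*226 + 53*145
  = 53*823 − 193*226
So 226⁻¹ ≡ −193 ≡ 630 (mod 823).

630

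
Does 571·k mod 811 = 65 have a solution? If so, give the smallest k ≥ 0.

gcd(571, 811) = 1, so a unique solution mod 811 exists.
571⁻¹ ≡ 713 (mod 811).
k ≡ 713·65 ≡ 118 (mod 811).

118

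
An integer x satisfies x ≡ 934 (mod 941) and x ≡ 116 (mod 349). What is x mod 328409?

941⁻¹ mod 349: 941·214 ≡ 1 (mod 349), so 941⁻¹ ≡ 214.
x = 934 + 941·((116 − 934)·214 mod 349) = 934 + 941·146 = 138320.
Check: 138320 mod 941 = 934, 138320 mod 349 = 116. ✓

138320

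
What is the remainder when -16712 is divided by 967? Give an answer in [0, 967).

-16712 = -18×967 + 694, so -16712 ≡ 694 (mod 967).

694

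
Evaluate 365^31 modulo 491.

Compute successive squares:
31 in binary is 11111, i.e. 31 = 16 + 8 + 4 + 2 + 1.
365^1 ≡ 365 (mod 491)
365^2 ≡ 365^2 = 133225 ≡ 164 (mod 491)
365^4 ≡ 164^2 = 26896 ≡ 382 (mod 491)
365^8 ≡ 382^2 = 145924 ≡ 97 (mod 491)
365^16 ≡ 97^2 = 9409 ≡ 80 (mod 491)
365^31 = 365^16 · 365^8 · 365^4 · 365^2 · 365^1 ≡ 80 · 97 · 382 · 164 · 365 (mod 491).
Accumulate the product:
80 · 97 = 7760 ≡ 395
395 · 382 = 150890 ≡ 153
153 · 164 = 25092 ≡ 51
51 · 365 = 18615 ≡ 448

448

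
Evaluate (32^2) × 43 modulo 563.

118

(32)^2 ≡ 461 (mod 563)
461 × 43 = 19823 ≡ 118 (mod 563)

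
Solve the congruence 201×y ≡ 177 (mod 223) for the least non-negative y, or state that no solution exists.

144

gcd(201, 223) = 1, so a unique solution mod 223 exists.
201⁻¹ ≡ 152 (mod 223).
y ≡ 152×177 ≡ 144 (mod 223).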